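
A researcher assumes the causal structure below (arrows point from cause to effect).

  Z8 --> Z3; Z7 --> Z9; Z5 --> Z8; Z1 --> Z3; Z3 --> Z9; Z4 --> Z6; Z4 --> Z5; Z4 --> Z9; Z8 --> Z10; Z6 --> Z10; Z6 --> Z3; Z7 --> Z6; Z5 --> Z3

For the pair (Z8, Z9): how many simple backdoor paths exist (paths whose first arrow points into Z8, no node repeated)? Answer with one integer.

6

A backdoor path from Z8 to Z9 is any simple undirected path whose first edge points into Z8 (i.e. leaves Z8 via a parent).
Parents of Z8: {Z5}.
Enumerating:
  P1: Z8 <- Z5 <- Z4 -> Z6 <- Z7 -> Z9
  P2: Z8 <- Z5 <- Z4 -> Z6 -> Z3 -> Z9
  P3: Z8 <- Z5 <- Z4 -> Z9
  P4: Z8 <- Z5 -> Z3 <- Z6 <- Z4 -> Z9
  P5: Z8 <- Z5 -> Z3 <- Z6 <- Z7 -> Z9
  P6: Z8 <- Z5 -> Z3 -> Z9
That exhausts the simple backdoor paths. Count: 6.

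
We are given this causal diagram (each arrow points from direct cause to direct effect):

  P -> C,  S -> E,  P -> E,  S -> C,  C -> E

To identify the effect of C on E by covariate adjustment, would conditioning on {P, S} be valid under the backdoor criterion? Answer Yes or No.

Backdoor paths from C to E (paths whose first edge points into C):
  P1: C <- P -> E
  P2: C <- S -> E
Condition 1 (no descendant of C in the set): holds — descendants of C are {E}; none are in {P, S}.
Condition 2 (every backdoor path blocked by {P, S}):
  P1: blocked at fork node P ∈ conditioning set.
  P2: blocked at fork node S ∈ conditioning set.
{P, S} satisfies the backdoor criterion.

Yes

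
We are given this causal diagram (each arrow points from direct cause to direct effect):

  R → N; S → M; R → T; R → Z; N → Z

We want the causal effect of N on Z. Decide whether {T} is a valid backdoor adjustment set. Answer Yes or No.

Backdoor paths from N to Z (paths whose first edge points into N):
  P1: N <- R -> Z
Condition 1 (no descendant of N in the set): holds — descendants of N are {Z}; none are in {T}.
Condition 2 (every backdoor path blocked by {T}):
  P1: open — no interior node is in the conditioning set.
{T} does not satisfy the backdoor criterion.

No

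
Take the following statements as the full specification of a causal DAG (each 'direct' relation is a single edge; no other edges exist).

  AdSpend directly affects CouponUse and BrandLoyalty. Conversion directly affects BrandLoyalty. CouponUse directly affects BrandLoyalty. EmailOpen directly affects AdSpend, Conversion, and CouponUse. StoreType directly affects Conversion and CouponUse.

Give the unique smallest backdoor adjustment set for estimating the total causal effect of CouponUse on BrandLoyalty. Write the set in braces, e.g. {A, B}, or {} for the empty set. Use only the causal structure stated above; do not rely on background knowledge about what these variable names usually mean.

Variables eligible for adjustment (non-descendants of CouponUse, excluding CouponUse and BrandLoyalty): {AdSpend, Conversion, EmailOpen, StoreType}.
Backdoor paths from CouponUse to BrandLoyalty:
  P1: CouponUse <- EmailOpen -> AdSpend -> BrandLoyalty
  P2: CouponUse <- EmailOpen -> Conversion -> BrandLoyalty
  P3: CouponUse <- AdSpend <- EmailOpen -> Conversion -> BrandLoyalty
  P4: CouponUse <- AdSpend -> BrandLoyalty
  P5: CouponUse <- StoreType -> Conversion <- EmailOpen -> AdSpend -> BrandLoyalty
  P6: CouponUse <- StoreType -> Conversion -> BrandLoyalty
The empty set is not sufficient: P1 (CouponUse <- EmailOpen -> AdSpend -> BrandLoyalty) has no collider blocking it and no conditioned non-collider, so it is open.
Try {AdSpend, Conversion}:
  P1: blocked at chain node AdSpend ∈ conditioning set.
  P2: blocked at chain node Conversion ∈ conditioning set.
  P3: blocked at chain node AdSpend ∈ conditioning set.
  P4: blocked at fork node AdSpend ∈ conditioning set.
  P5: blocked at chain node AdSpend ∈ conditioning set.
  P6: blocked at chain node Conversion ∈ conditioning set.
{AdSpend, Conversion} contains no descendant of CouponUse and blocks every backdoor path.
Every element of {AdSpend, Conversion} is needed (dropping AdSpend leaves P1 open; dropping Conversion leaves P2 open), so no proper subset is valid.
Among all size-2 subsets of the eligible variables, only {AdSpend, Conversion} blocks every backdoor path, so it is the unique smallest valid adjustment set.

{AdSpend, Conversion}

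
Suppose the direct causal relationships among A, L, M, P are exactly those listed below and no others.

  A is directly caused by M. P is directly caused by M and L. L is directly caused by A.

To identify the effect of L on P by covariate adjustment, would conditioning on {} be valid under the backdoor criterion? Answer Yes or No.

No

Backdoor paths from L to P (paths whose first edge points into L):
  P1: L <- A <- M -> P
Condition 1 (no descendant of L in the set): holds — descendants of L are {P}; none are in {}.
Condition 2 (every backdoor path blocked by {}):
  P1: open — no interior node is in the conditioning set.
{} does not satisfy the backdoor criterion.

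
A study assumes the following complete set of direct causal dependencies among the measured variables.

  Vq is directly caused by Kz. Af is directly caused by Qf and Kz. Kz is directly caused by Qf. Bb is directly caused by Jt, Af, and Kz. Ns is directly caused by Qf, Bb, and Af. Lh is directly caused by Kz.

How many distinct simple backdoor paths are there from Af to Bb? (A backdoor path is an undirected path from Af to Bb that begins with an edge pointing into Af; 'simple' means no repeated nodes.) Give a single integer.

A backdoor path from Af to Bb is any simple undirected path whose first edge points into Af (i.e. leaves Af via a parent).
Parents of Af: {Kz, Qf}.
Enumerating:
  P1: Af <- Qf -> Kz -> Bb
  P2: Af <- Qf -> Ns <- Bb
  P3: Af <- Kz <- Qf -> Ns <- Bb
  P4: Af <- Kz -> Bb
That exhausts the simple backdoor paths. Count: 4.

4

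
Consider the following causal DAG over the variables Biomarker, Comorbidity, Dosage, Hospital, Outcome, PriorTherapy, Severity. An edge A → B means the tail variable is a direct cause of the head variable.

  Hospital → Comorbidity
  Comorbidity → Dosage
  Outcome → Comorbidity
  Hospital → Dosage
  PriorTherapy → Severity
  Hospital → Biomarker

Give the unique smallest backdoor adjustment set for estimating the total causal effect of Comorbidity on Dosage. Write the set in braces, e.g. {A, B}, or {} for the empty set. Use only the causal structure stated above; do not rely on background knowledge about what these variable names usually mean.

{Hospital}

Variables eligible for adjustment (non-descendants of Comorbidity, excluding Comorbidity and Dosage): {Biomarker, Hospital, Outcome, PriorTherapy, Severity}.
Backdoor paths from Comorbidity to Dosage:
  P1: Comorbidity <- Hospital -> Dosage
The empty set is not sufficient: P1 (Comorbidity <- Hospital -> Dosage) has no collider blocking it and no conditioned non-collider, so it is open.
Try {Hospital}:
  P1: blocked at fork node Hospital ∈ conditioning set.
{Hospital} contains no descendant of Comorbidity and blocks every backdoor path.
No other singleton works — e.g. {Outcome} leaves P1 open — so {Hospital} is the unique smallest valid adjustment set.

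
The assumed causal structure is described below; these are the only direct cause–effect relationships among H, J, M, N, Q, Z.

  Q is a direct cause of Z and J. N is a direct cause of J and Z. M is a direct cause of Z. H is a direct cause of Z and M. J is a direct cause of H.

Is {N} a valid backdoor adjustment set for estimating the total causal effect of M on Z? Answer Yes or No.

Backdoor paths from M to Z (paths whose first edge points into M):
  P1: M <- H <- J <- Q -> Z
  P2: M <- H <- J <- N -> Z
  P3: M <- H -> Z
Condition 1 (no descendant of M in the set): holds — descendants of M are {Z}; none are in {N}.
Condition 2 (every backdoor path blocked by {N}):
  P1: open — no interior node is in the conditioning set.
  P2: blocked at fork node N ∈ conditioning set.
  P3: open — no interior node is in the conditioning set.
{N} does not satisfy the backdoor criterion.

No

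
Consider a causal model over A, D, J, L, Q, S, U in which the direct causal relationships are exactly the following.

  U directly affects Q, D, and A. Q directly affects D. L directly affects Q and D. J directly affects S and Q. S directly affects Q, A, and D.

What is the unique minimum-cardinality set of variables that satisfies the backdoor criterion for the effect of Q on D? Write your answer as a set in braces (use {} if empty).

Variables eligible for adjustment (non-descendants of Q, excluding Q and D): {A, J, L, S, U}.
Backdoor paths from Q to D:
  P1: Q <- U -> D
  P2: Q <- U -> A <- S -> D
  P3: Q <- J -> S -> D
  P4: Q <- J -> S -> A <- U -> D
  P5: Q <- L -> D
  P6: Q <- S -> D
  P7: Q <- S -> A <- U -> D
The empty set is not sufficient: P1 (Q <- U -> D) has no collider blocking it and no conditioned non-collider, so it is open.
Try {L, S, U}:
  P1: blocked at fork node U ∈ conditioning set.
  P2: blocked at fork node U ∈ conditioning set.
  P3: blocked at chain node S ∈ conditioning set.
  P4: blocked at chain node S ∈ conditioning set.
  P5: blocked at fork node L ∈ conditioning set.
  P6: blocked at fork node S ∈ conditioning set.
  P7: blocked at fork node S ∈ conditioning set.
{L, S, U} contains no descendant of Q and blocks every backdoor path.
Every element of {L, S, U} is needed (dropping L leaves P5 open; dropping S leaves P3 open; dropping U leaves P1 open), so no proper subset is valid.
Among all size-3 subsets of the eligible variables, only {L, S, U} blocks every backdoor path, so it is the unique smallest valid adjustment set.

{L, S, U}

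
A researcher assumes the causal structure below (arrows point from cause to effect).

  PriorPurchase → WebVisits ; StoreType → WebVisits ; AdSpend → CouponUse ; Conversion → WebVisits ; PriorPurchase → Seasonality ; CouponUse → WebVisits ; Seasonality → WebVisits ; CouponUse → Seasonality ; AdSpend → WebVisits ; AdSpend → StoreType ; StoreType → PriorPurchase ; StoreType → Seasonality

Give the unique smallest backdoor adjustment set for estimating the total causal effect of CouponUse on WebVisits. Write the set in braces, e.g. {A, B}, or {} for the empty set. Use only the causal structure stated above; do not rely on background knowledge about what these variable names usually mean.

{AdSpend}

Variables eligible for adjustment (non-descendants of CouponUse, excluding CouponUse and WebVisits): {AdSpend, Conversion, PriorPurchase, StoreType}.
Backdoor paths from CouponUse to WebVisits:
  P1: CouponUse <- AdSpend -> StoreType -> PriorPurchase -> Seasonality -> WebVisits
  P2: CouponUse <- AdSpend -> StoreType -> PriorPurchase -> WebVisits
  P3: CouponUse <- AdSpend -> StoreType -> Seasonality <- PriorPurchase -> WebVisits
  P4: CouponUse <- AdSpend -> StoreType -> Seasonality -> WebVisits
  P5: CouponUse <- AdSpend -> StoreType -> WebVisits
  P6: CouponUse <- AdSpend -> WebVisits
The empty set is not sufficient: P1 (CouponUse <- AdSpend -> StoreType -> PriorPurchase -> Seasonality -> WebVisits) has no collider blocking it and no conditioned non-collider, so it is open.
Try {AdSpend}:
  P1: blocked at fork node AdSpend ∈ conditioning set.
  P2: blocked at fork node AdSpend ∈ conditioning set.
  P3: blocked at fork node AdSpend ∈ conditioning set.
  P4: blocked at fork node AdSpend ∈ conditioning set.
  P5: blocked at fork node AdSpend ∈ conditioning set.
  P6: blocked at fork node AdSpend ∈ conditioning set.
{AdSpend} contains no descendant of CouponUse and blocks every backdoor path.
No other singleton works — e.g. {StoreType} leaves P6 open — so {AdSpend} is the unique smallest valid adjustment set.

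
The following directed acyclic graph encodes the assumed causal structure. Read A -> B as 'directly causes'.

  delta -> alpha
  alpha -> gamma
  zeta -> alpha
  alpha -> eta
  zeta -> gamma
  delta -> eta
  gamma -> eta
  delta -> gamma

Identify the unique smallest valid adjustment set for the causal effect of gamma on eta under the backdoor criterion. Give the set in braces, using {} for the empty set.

Variables eligible for adjustment (non-descendants of gamma, excluding gamma and eta): {alpha, delta, zeta}.
Backdoor paths from gamma to eta:
  P1: gamma <- delta -> alpha -> eta
  P2: gamma <- delta -> eta
  P3: gamma <- zeta -> alpha <- delta -> eta
  P4: gamma <- zeta -> alpha -> eta
  P5: gamma <- alpha <- delta -> eta
  P6: gamma <- alpha -> eta
The empty set is not sufficient: P1 (gamma <- delta -> alpha -> eta) has no collider blocking it and no conditioned non-collider, so it is open.
Try {alpha, delta}:
  P1: blocked at fork node delta ∈ conditioning set.
  P2: blocked at fork node delta ∈ conditioning set.
  P3: blocked at fork node delta ∈ conditioning set.
  P4: blocked at chain node alpha ∈ conditioning set.
  P5: blocked at chain node alpha ∈ conditioning set.
  P6: blocked at fork node alpha ∈ conditioning set.
{alpha, delta} contains no descendant of gamma and blocks every backdoor path.
Every element of {alpha, delta} is needed (dropping alpha leaves P4 open; dropping delta leaves P2 open), so no proper subset is valid.
Among all size-2 subsets of the eligible variables, only {alpha, delta} blocks every backdoor path, so it is the unique smallest valid adjustment set.

{alpha, delta}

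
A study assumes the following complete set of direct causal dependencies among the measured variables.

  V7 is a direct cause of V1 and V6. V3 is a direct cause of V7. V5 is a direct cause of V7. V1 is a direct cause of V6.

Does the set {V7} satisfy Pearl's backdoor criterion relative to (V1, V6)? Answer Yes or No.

Backdoor paths from V1 to V6 (paths whose first edge points into V1):
  P1: V1 <- V7 -> V6
Condition 1 (no descendant of V1 in the set): holds — descendants of V1 are {V6}; none are in {V7}.
Condition 2 (every backdoor path blocked by {V7}):
  P1: blocked at fork node V7 ∈ conditioning set.
{V7} satisfies the backdoor criterion.

Yes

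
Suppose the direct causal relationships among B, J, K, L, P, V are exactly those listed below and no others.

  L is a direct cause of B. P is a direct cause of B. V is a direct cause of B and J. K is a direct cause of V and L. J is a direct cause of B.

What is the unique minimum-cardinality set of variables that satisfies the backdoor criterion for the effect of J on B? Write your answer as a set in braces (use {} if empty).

Variables eligible for adjustment (non-descendants of J, excluding J and B): {K, L, P, V}.
Backdoor paths from J to B:
  P1: J <- V <- K -> L -> B
  P2: J <- V -> B
The empty set is not sufficient: P1 (J <- V <- K -> L -> B) has no collider blocking it and no conditioned non-collider, so it is open.
Try {V}:
  P1: blocked at chain node V ∈ conditioning set.
  P2: blocked at fork node V ∈ conditioning set.
{V} contains no descendant of J and blocks every backdoor path.
No other singleton works — e.g. {K} leaves P2 open — so {V} is the unique smallest valid adjustment set.

{V}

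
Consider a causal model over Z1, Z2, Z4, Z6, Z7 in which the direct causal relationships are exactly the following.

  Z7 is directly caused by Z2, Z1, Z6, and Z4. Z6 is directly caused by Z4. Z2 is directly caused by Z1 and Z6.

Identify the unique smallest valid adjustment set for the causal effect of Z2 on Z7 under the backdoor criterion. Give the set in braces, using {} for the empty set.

{Z1, Z6}

Variables eligible for adjustment (non-descendants of Z2, excluding Z2 and Z7): {Z1, Z4, Z6}.
Backdoor paths from Z2 to Z7:
  P1: Z2 <- Z6 <- Z4 -> Z7
  P2: Z2 <- Z6 -> Z7
  P3: Z2 <- Z1 -> Z7
The empty set is not sufficient: P1 (Z2 <- Z6 <- Z4 -> Z7) has no collider blocking it and no conditioned non-collider, so it is open.
Try {Z1, Z6}:
  P1: blocked at chain node Z6 ∈ conditioning set.
  P2: blocked at fork node Z6 ∈ conditioning set.
  P3: blocked at fork node Z1 ∈ conditioning set.
{Z1, Z6} contains no descendant of Z2 and blocks every backdoor path.
Every element of {Z1, Z6} is needed (dropping Z1 leaves P3 open; dropping Z6 leaves P1 open), so no proper subset is valid.
Among all size-2 subsets of the eligible variables, only {Z1, Z6} blocks every backdoor path, so it is the unique smallest valid adjustment set.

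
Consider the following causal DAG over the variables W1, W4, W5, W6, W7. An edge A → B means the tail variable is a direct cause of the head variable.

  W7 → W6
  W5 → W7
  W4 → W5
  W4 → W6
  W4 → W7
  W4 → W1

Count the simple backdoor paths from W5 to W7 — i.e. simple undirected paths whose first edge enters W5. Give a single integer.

A backdoor path from W5 to W7 is any simple undirected path whose first edge points into W5 (i.e. leaves W5 via a parent).
Parents of W5: {W4}.
Enumerating:
  P1: W5 <- W4 -> W7
  P2: W5 <- W4 -> W6 <- W7
That exhausts the simple backdoor paths. Count: 2.

2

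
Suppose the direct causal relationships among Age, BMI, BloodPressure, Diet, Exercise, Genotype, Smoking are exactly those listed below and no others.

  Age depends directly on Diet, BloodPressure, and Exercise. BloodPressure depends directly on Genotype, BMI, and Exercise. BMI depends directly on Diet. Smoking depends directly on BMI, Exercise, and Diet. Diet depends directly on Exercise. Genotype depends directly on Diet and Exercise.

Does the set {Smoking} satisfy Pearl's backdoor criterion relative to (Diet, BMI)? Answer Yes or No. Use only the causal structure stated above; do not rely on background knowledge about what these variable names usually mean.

No

Backdoor paths from Diet to BMI (paths whose first edge points into Diet):
  P1: Diet <- Exercise -> Genotype -> BloodPressure <- BMI
  P2: Diet <- Exercise -> BloodPressure <- BMI
  P3: Diet <- Exercise -> Age <- BloodPressure <- BMI
  P4: Diet <- Exercise -> Smoking <- BMI
Condition 1 (no descendant of Diet in the set): FAILS — Smoking is a descendant of Diet.
Condition 2 (every backdoor path blocked by {Smoking}):
  P1: blocked at collider BloodPressure (neither it nor any descendant is in the conditioning set).
  P2: blocked at collider BloodPressure (neither it nor any descendant is in the conditioning set).
  P3: blocked at collider Age (neither it nor any descendant is in the conditioning set).
  P4: open — collider(s) Smoking are conditioned on (or have a conditioned descendant) and no non-collider on the path is in the set.
{Smoking} does not satisfy the backdoor criterion.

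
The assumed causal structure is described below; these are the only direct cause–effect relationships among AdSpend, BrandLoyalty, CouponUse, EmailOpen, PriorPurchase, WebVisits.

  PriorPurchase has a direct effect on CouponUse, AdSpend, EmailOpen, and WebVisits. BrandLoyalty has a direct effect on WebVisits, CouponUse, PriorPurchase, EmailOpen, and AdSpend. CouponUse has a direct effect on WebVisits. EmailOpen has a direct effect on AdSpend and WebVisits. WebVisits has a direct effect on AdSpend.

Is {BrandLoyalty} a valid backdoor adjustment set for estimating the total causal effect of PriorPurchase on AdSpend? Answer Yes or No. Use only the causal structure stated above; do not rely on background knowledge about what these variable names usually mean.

Yes

Backdoor paths from PriorPurchase to AdSpend (paths whose first edge points into PriorPurchase):
  P1: PriorPurchase <- BrandLoyalty -> CouponUse -> WebVisits <- EmailOpen -> AdSpend
  P2: PriorPurchase <- BrandLoyalty -> CouponUse -> WebVisits -> AdSpend
  P3: PriorPurchase <- BrandLoyalty -> EmailOpen -> WebVisits -> AdSpend
  P4: PriorPurchase <- BrandLoyalty -> EmailOpen -> AdSpend
  P5: PriorPurchase <- BrandLoyalty -> WebVisits <- EmailOpen -> AdSpend
  P6: PriorPurchase <- BrandLoyalty -> WebVisits -> AdSpend
  P7: PriorPurchase <- BrandLoyalty -> AdSpend
Condition 1 (no descendant of PriorPurchase in the set): holds — descendants of PriorPurchase are {AdSpend, CouponUse, EmailOpen, WebVisits}; none are in {BrandLoyalty}.
Condition 2 (every backdoor path blocked by {BrandLoyalty}):
  P1: blocked at fork node BrandLoyalty ∈ conditioning set.
  P2: blocked at fork node BrandLoyalty ∈ conditioning set.
  P3: blocked at fork node BrandLoyalty ∈ conditioning set.
  P4: blocked at fork node BrandLoyalty ∈ conditioning set.
  P5: blocked at fork node BrandLoyalty ∈ conditioning set.
  P6: blocked at fork node BrandLoyalty ∈ conditioning set.
  P7: blocked at fork node BrandLoyalty ∈ conditioning set.
{BrandLoyalty} satisfies the backdoor criterion.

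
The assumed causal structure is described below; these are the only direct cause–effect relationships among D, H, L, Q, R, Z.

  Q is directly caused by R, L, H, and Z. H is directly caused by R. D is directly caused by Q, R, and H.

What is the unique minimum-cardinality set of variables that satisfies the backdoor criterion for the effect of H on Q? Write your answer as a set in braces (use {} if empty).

{R}

Variables eligible for adjustment (non-descendants of H, excluding H and Q): {L, R, Z}.
Backdoor paths from H to Q:
  P1: H <- R -> Q
  P2: H <- R -> D <- Q
The empty set is not sufficient: P1 (H <- R -> Q) has no collider blocking it and no conditioned non-collider, so it is open.
Try {R}:
  P1: blocked at fork node R ∈ conditioning set.
  P2: blocked at fork node R ∈ conditioning set.
{R} contains no descendant of H and blocks every backdoor path.
No other singleton works — e.g. {Z} leaves P1 open — so {R} is the unique smallest valid adjustment set.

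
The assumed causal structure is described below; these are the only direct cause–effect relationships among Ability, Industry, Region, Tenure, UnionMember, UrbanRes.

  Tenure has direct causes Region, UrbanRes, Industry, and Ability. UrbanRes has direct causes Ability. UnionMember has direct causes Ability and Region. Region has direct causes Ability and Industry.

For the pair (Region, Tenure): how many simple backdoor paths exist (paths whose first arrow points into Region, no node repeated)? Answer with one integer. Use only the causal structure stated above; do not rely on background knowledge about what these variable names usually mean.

3

A backdoor path from Region to Tenure is any simple undirected path whose first edge points into Region (i.e. leaves Region via a parent).
Parents of Region: {Ability, Industry}.
Enumerating:
  P1: Region <- Industry -> Tenure
  P2: Region <- Ability -> UrbanRes -> Tenure
  P3: Region <- Ability -> Tenure
That exhausts the simple backdoor paths. Count: 3.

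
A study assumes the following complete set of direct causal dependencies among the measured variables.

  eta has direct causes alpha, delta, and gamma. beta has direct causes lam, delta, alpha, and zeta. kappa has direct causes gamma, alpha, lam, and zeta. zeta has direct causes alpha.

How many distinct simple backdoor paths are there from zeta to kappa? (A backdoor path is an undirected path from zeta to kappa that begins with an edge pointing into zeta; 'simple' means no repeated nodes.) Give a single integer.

5

A backdoor path from zeta to kappa is any simple undirected path whose first edge points into zeta (i.e. leaves zeta via a parent).
Parents of zeta: {alpha}.
Enumerating:
  P1: zeta <- alpha -> beta <- lam -> kappa
  P2: zeta <- alpha -> beta <- delta -> eta <- gamma -> kappa
  P3: zeta <- alpha -> eta <- gamma -> kappa
  P4: zeta <- alpha -> eta <- delta -> beta <- lam -> kappa
  P5: zeta <- alpha -> kappa
That exhausts the simple backdoor paths. Count: 5.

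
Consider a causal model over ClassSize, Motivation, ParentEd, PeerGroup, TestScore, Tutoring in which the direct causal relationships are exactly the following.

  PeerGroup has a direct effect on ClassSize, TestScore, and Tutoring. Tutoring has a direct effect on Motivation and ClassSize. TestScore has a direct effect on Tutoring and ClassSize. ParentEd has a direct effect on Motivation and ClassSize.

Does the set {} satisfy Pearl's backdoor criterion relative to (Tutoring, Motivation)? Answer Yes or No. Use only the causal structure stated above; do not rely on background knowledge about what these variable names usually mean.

Yes

Backdoor paths from Tutoring to Motivation (paths whose first edge points into Tutoring):
  P1: Tutoring <- PeerGroup -> TestScore -> ClassSize <- ParentEd -> Motivation
  P2: Tutoring <- PeerGroup -> ClassSize <- ParentEd -> Motivation
  P3: Tutoring <- TestScore <- PeerGroup -> ClassSize <- ParentEd -> Motivation
  P4: Tutoring <- TestScore -> ClassSize <- ParentEd -> Motivation
Condition 1 (no descendant of Tutoring in the set): holds — descendants of Tutoring are {ClassSize, Motivation}; none are in {}.
Condition 2 (every backdoor path blocked by {}):
  P1: blocked at collider ClassSize (neither it nor any descendant is in the conditioning set).
  P2: blocked at collider ClassSize (neither it nor any descendant is in the conditioning set).
  P3: blocked at collider ClassSize (neither it nor any descendant is in the conditioning set).
  P4: blocked at collider ClassSize (neither it nor any descendant is in the conditioning set).
{} satisfies the backdoor criterion.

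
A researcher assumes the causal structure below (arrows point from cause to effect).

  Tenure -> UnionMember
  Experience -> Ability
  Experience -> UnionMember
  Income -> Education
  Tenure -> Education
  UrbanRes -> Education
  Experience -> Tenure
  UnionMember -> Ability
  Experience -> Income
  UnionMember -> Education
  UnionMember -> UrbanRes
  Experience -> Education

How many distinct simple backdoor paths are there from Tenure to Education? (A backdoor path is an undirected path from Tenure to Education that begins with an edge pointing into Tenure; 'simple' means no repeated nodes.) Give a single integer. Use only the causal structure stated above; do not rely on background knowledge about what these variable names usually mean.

6

A backdoor path from Tenure to Education is any simple undirected path whose first edge points into Tenure (i.e. leaves Tenure via a parent).
Parents of Tenure: {Experience}.
Enumerating:
  P1: Tenure <- Experience -> UnionMember -> UrbanRes -> Education
  P2: Tenure <- Experience -> UnionMember -> Education
  P3: Tenure <- Experience -> Ability <- UnionMember -> UrbanRes -> Education
  P4: Tenure <- Experience -> Ability <- UnionMember -> Education
  P5: Tenure <- Experience -> Income -> Education
  P6: Tenure <- Experience -> Education
That exhausts the simple backdoor paths. Count: 6.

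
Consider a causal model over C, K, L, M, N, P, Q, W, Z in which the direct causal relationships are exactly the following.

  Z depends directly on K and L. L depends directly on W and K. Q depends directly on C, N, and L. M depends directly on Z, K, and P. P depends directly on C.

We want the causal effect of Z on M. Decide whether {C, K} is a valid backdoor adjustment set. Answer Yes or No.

Backdoor paths from Z to M (paths whose first edge points into Z):
  P1: Z <- K -> L -> Q <- C -> P -> M
  P2: Z <- K -> M
  P3: Z <- L <- K -> M
  P4: Z <- L -> Q <- C -> P -> M
Condition 1 (no descendant of Z in the set): holds — descendants of Z are {M}; none are in {C, K}.
Condition 2 (every backdoor path blocked by {C, K}):
  P1: blocked at fork node K ∈ conditioning set.
  P2: blocked at fork node K ∈ conditioning set.
  P3: blocked at fork node K ∈ conditioning set.
  P4: blocked at collider Q (neither it nor any descendant is in the conditioning set).
{C, K} satisfies the backdoor criterion.

Yes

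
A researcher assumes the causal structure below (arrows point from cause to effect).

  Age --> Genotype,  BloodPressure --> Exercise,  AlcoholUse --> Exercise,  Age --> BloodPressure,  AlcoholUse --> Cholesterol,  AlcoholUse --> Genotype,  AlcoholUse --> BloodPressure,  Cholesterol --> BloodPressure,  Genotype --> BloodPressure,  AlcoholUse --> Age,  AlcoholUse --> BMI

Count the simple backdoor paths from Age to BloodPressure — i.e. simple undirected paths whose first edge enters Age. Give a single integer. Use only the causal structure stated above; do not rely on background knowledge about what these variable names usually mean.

4

A backdoor path from Age to BloodPressure is any simple undirected path whose first edge points into Age (i.e. leaves Age via a parent).
Parents of Age: {AlcoholUse}.
Enumerating:
  P1: Age <- AlcoholUse -> Cholesterol -> BloodPressure
  P2: Age <- AlcoholUse -> Genotype -> BloodPressure
  P3: Age <- AlcoholUse -> BloodPressure
  P4: Age <- AlcoholUse -> Exercise <- BloodPressure
That exhausts the simple backdoor paths. Count: 4.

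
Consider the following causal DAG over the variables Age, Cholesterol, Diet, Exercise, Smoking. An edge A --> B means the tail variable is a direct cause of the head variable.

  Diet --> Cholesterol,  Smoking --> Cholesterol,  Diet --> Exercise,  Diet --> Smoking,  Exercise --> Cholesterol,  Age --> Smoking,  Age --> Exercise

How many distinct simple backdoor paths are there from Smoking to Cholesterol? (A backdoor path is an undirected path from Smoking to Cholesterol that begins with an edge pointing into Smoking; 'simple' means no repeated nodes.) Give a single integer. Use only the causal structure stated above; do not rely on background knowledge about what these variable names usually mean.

A backdoor path from Smoking to Cholesterol is any simple undirected path whose first edge points into Smoking (i.e. leaves Smoking via a parent).
Parents of Smoking: {Age, Diet}.
Enumerating:
  P1: Smoking <- Diet -> Exercise -> Cholesterol
  P2: Smoking <- Diet -> Cholesterol
  P3: Smoking <- Age -> Exercise <- Diet -> Cholesterol
  P4: Smoking <- Age -> Exercise -> Cholesterol
That exhausts the simple backdoor paths. Count: 4.

4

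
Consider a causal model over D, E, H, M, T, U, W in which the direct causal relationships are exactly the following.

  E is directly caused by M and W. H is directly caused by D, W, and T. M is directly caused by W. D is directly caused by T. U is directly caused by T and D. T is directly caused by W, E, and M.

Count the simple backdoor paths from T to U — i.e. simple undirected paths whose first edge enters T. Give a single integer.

5

A backdoor path from T to U is any simple undirected path whose first edge points into T (i.e. leaves T via a parent).
Parents of T: {E, M, W}.
Enumerating:
  P1: T <- W -> H <- D -> U
  P2: T <- M <- W -> H <- D -> U
  P3: T <- M -> E <- W -> H <- D -> U
  P4: T <- E <- W -> H <- D -> U
  P5: T <- E <- M <- W -> H <- D -> U
That exhausts the simple backdoor paths. Count: 5.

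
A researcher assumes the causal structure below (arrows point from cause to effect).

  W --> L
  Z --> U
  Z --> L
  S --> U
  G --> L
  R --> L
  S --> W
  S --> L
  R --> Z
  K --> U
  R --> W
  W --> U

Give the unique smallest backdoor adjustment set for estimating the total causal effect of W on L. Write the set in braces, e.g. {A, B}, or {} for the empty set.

{R, S}

Variables eligible for adjustment (non-descendants of W, excluding W and L): {G, K, R, S, Z}.
Backdoor paths from W to L:
  P1: W <- R -> Z -> L
  P2: W <- R -> Z -> U <- S -> L
  P3: W <- R -> L
  P4: W <- S -> L
  P5: W <- S -> U <- Z <- R -> L
  P6: W <- S -> U <- Z -> L
The empty set is not sufficient: P1 (W <- R -> Z -> L) has no collider blocking it and no conditioned non-collider, so it is open.
Try {R, S}:
  P1: blocked at fork node R ∈ conditioning set.
  P2: blocked at fork node R ∈ conditioning set.
  P3: blocked at fork node R ∈ conditioning set.
  P4: blocked at fork node S ∈ conditioning set.
  P5: blocked at fork node S ∈ conditioning set.
  P6: blocked at fork node S ∈ conditioning set.
{R, S} contains no descendant of W and blocks every backdoor path.
Every element of {R, S} is needed (dropping R leaves P1 open; dropping S leaves P4 open), so no proper subset is valid.
Among all size-2 subsets of the eligible variables, only {R, S} blocks every backdoor path, so it is the unique smallest valid adjustment set.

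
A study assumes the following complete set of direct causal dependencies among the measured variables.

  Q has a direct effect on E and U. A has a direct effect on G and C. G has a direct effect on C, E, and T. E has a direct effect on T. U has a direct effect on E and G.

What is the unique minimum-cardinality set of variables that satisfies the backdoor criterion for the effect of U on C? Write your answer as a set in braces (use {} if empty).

{}

Variables eligible for adjustment (non-descendants of U, excluding U and C): {A, Q}.
Backdoor paths from U to C:
  P1: U <- Q -> E <- G <- A -> C
  P2: U <- Q -> E <- G -> C
  P3: U <- Q -> E -> T <- G <- A -> C
  P4: U <- Q -> E -> T <- G -> C
Each backdoor path contains an unconditioned collider, so every path is already blocked with the empty conditioning set:
  P1: blocked at collider E (neither it nor any descendant is in the conditioning set).
  P2: blocked at collider E (neither it nor any descendant is in the conditioning set).
  P3: blocked at collider T (neither it nor any descendant is in the conditioning set).
  P4: blocked at collider T (neither it nor any descendant is in the conditioning set).
The empty set is therefore the unique smallest valid set.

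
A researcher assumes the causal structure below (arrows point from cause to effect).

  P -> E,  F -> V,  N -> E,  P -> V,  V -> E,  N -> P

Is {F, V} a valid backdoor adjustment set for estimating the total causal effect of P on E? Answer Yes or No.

No

Backdoor paths from P to E (paths whose first edge points into P):
  P1: P <- N -> E
Condition 1 (no descendant of P in the set): FAILS — V is a descendant of P.
Condition 2 (every backdoor path blocked by {F, V}):
  P1: open — no interior node is in the conditioning set.
{F, V} does not satisfy the backdoor criterion.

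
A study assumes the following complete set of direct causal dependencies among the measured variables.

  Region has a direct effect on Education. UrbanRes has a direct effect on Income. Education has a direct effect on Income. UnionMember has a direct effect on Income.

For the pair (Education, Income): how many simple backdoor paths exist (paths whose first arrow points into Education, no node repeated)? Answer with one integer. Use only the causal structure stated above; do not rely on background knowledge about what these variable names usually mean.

0

A backdoor path from Education to Income is any simple undirected path whose first edge points into Education (i.e. leaves Education via a parent).
Parents of Education: {Region}.
No simple path from any parent of Education reaches Income without revisiting Education, so there are no backdoor paths.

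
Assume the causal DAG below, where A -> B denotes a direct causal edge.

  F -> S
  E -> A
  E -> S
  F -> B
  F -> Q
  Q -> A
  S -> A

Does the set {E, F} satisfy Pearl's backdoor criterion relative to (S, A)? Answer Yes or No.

Yes

Backdoor paths from S to A (paths whose first edge points into S):
  P1: S <- E -> A
  P2: S <- F -> Q -> A
Condition 1 (no descendant of S in the set): holds — descendants of S are {A}; none are in {E, F}.
Condition 2 (every backdoor path blocked by {E, F}):
  P1: blocked at fork node E ∈ conditioning set.
  P2: blocked at fork node F ∈ conditioning set.
{E, F} satisfies the backdoor criterion.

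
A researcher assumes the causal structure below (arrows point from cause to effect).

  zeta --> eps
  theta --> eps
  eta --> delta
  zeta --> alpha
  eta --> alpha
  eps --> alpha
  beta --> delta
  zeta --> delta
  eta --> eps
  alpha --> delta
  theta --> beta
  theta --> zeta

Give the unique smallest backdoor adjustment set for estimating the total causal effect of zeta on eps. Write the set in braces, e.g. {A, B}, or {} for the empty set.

Variables eligible for adjustment (non-descendants of zeta, excluding zeta and eps): {beta, eta, theta}.
Backdoor paths from zeta to eps:
  P1: zeta <- theta -> beta -> delta <- eta -> eps
  P2: zeta <- theta -> beta -> delta <- eta -> alpha <- eps
  P3: zeta <- theta -> beta -> delta <- alpha <- eta -> eps
  P4: zeta <- theta -> beta -> delta <- alpha <- eps
  P5: zeta <- theta -> eps
The empty set is not sufficient: P5 (zeta <- theta -> eps) has no collider blocking it and no conditioned non-collider, so it is open.
Try {theta}:
  P1: blocked at fork node theta ∈ conditioning set.
  P2: blocked at fork node theta ∈ conditioning set.
  P3: blocked at fork node theta ∈ conditioning set.
  P4: blocked at fork node theta ∈ conditioning set.
  P5: blocked at fork node theta ∈ conditioning set.
{theta} contains no descendant of zeta and blocks every backdoor path.
No other singleton works — e.g. {beta} leaves P5 open — so {theta} is the unique smallest valid adjustment set.

{theta}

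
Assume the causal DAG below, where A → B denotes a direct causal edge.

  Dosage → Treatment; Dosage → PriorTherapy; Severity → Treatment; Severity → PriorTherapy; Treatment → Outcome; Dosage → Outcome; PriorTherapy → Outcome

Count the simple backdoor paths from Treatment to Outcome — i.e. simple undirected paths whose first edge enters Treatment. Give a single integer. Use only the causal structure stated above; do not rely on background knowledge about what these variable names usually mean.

A backdoor path from Treatment to Outcome is any simple undirected path whose first edge points into Treatment (i.e. leaves Treatment via a parent).
Parents of Treatment: {Dosage, Severity}.
Enumerating:
  P1: Treatment <- Severity -> PriorTherapy <- Dosage -> Outcome
  P2: Treatment <- Severity -> PriorTherapy -> Outcome
  P3: Treatment <- Dosage -> PriorTherapy -> Outcome
  P4: Treatment <- Dosage -> Outcome
That exhausts the simple backdoor paths. Count: 4.

4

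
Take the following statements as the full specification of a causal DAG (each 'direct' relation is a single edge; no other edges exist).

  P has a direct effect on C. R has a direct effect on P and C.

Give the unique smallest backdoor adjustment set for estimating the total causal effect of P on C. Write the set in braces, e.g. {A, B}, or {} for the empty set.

{R}

Variables eligible for adjustment (non-descendants of P, excluding P and C): {R}.
Backdoor paths from P to C:
  P1: P <- R -> C
The empty set is not sufficient: P1 (P <- R -> C) has no collider blocking it and no conditioned non-collider, so it is open.
Try {R}:
  P1: blocked at fork node R ∈ conditioning set.
{R} contains no descendant of P and blocks every backdoor path.
{R} is the unique smallest valid adjustment set.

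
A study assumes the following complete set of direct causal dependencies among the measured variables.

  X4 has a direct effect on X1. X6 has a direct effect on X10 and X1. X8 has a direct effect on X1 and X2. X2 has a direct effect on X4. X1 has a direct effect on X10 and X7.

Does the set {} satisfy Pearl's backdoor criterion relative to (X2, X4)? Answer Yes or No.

Yes

Backdoor paths from X2 to X4 (paths whose first edge points into X2):
  P1: X2 <- X8 -> X1 <- X4
Condition 1 (no descendant of X2 in the set): holds — descendants of X2 are {X1, X10, X4, X7}; none are in {}.
Condition 2 (every backdoor path blocked by {}):
  P1: blocked at collider X1 (neither it nor any descendant is in the conditioning set).
{} satisfies the backdoor criterion.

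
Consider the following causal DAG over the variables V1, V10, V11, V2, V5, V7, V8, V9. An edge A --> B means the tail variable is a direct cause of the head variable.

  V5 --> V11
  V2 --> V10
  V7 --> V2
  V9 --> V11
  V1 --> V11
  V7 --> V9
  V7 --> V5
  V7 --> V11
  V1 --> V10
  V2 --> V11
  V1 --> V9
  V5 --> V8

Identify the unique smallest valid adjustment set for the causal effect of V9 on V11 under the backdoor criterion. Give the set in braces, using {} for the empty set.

Variables eligible for adjustment (non-descendants of V9, excluding V9 and V11): {V1, V10, V2, V5, V7, V8}.
Backdoor paths from V9 to V11:
  P1: V9 <- V1 -> V11
  P2: V9 <- V1 -> V10 <- V2 <- V7 -> V5 -> V11
  P3: V9 <- V1 -> V10 <- V2 <- V7 -> V11
  P4: V9 <- V1 -> V10 <- V2 -> V11
  P5: V9 <- V7 -> V5 -> V11
  P6: V9 <- V7 -> V2 -> V11
  P7: V9 <- V7 -> V2 -> V10 <- V1 -> V11
  P8: V9 <- V7 -> V11
The empty set is not sufficient: P1 (V9 <- V1 -> V11) has no collider blocking it and no conditioned non-collider, so it is open.
Try {V1, V7}:
  P1: blocked at fork node V1 ∈ conditioning set.
  P2: blocked at fork node V1 ∈ conditioning set.
  P3: blocked at fork node V1 ∈ conditioning set.
  P4: blocked at fork node V1 ∈ conditioning set.
  P5: blocked at fork node V7 ∈ conditioning set.
  P6: blocked at fork node V7 ∈ conditioning set.
  P7: blocked at fork node V7 ∈ conditioning set.
  P8: blocked at fork node V7 ∈ conditioning set.
{V1, V7} contains no descendant of V9 and blocks every backdoor path.
Every element of {V1, V7} is needed (dropping V1 leaves P1 open; dropping V7 leaves P5 open), so no proper subset is valid.
Among all size-2 subsets of the eligible variables, only {V1, V7} blocks every backdoor path, so it is the unique smallest valid adjustment set.

{V1, V7}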